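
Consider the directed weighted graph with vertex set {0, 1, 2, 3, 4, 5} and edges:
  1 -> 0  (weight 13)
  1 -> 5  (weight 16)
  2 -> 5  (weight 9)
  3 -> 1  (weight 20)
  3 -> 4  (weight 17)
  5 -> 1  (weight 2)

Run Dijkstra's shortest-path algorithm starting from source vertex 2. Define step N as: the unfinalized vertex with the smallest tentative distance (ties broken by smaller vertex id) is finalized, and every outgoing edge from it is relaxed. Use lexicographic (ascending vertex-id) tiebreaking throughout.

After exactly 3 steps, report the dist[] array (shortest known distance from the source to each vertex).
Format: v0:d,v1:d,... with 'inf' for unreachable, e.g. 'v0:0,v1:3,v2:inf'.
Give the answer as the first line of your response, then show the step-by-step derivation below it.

v0:24,v1:11,v2:0,v3:inf,v4:inf,v5:9

step 1: dist = v0:inf,v1:inf,v2:0,v3:inf,v4:inf,v5:9
step 2: dist = v0:inf,v1:11,v2:0,v3:inf,v4:inf,v5:9
step 3: dist = v0:24,v1:11,v2:0,v3:inf,v4:inf,v5:9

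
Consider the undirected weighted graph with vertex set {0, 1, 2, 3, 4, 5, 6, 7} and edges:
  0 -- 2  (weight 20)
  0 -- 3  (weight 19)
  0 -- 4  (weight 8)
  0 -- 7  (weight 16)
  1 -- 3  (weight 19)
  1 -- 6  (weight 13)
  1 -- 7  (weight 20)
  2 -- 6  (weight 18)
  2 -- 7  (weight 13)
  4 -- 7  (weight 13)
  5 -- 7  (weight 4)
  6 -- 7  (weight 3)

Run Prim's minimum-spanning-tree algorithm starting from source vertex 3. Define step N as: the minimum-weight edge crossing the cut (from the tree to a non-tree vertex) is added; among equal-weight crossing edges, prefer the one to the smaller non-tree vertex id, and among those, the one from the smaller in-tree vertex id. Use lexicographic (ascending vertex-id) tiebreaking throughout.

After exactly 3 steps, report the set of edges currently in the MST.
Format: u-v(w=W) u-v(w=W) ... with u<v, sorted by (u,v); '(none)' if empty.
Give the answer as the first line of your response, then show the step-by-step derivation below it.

0-3(w=19) 0-4(w=8) 4-7(w=13)

step 1: add edge 0-3 (w=19); MST = {0-3(w=19)}
step 2: add edge 0-4 (w=8); MST = {0-3(w=19) 0-4(w=8)}
step 3: add edge 4-7 (w=13); MST = {0-3(w=19) 0-4(w=8) 4-7(w=13)}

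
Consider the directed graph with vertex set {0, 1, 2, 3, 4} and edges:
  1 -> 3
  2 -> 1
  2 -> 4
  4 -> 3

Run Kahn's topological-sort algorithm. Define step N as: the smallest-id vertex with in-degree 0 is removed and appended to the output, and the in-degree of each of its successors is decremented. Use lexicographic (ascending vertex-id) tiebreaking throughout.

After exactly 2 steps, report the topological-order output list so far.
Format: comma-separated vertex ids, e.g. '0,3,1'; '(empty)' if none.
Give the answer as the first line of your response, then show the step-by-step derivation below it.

0,2

step 1: output 0; order=[0]; indeg=(0,1,0,2,1)
step 2: output 2; order=[0,2]; indeg=(0,0,0,2,0)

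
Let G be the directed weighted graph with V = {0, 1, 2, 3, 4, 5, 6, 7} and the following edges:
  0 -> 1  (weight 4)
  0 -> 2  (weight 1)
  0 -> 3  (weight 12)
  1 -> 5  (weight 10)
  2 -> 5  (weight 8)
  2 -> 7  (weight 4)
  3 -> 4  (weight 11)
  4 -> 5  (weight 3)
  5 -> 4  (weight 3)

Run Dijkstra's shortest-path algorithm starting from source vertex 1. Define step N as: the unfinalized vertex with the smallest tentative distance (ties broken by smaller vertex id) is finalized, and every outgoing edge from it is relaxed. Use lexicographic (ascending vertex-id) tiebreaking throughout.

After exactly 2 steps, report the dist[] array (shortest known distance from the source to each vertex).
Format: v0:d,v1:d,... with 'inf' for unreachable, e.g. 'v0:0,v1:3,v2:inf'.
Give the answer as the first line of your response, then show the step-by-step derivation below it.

v0:inf,v1:0,v2:inf,v3:inf,v4:13,v5:10,v6:inf,v7:inf

step 1: dist = v0:inf,v1:0,v2:inf,v3:inf,v4:inf,v5:10,v6:inf,v7:inf
step 2: dist = v0:inf,v1:0,v2:inf,v3:inf,v4:13,v5:10,v6:inf,v7:inf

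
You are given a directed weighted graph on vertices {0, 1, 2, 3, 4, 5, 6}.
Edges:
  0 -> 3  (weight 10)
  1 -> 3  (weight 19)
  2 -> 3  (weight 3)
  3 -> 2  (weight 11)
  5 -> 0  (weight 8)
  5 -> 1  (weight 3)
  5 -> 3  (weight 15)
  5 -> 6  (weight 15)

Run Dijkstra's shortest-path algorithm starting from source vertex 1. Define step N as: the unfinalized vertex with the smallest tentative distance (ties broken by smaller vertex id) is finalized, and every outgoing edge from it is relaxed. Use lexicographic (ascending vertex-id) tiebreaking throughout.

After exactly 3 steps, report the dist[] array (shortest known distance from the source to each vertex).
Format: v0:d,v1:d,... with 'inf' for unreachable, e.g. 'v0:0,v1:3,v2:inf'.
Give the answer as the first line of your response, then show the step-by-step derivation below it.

v0:inf,v1:0,v2:30,v3:19,v4:inf,v5:inf,v6:inf

step 1: dist = v0:inf,v1:0,v2:inf,v3:19,v4:inf,v5:inf,v6:inf
step 2: dist = v0:inf,v1:0,v2:30,v3:19,v4:inf,v5:inf,v6:inf
step 3: dist = v0:inf,v1:0,v2:30,v3:19,v4:inf,v5:inf,v6:inf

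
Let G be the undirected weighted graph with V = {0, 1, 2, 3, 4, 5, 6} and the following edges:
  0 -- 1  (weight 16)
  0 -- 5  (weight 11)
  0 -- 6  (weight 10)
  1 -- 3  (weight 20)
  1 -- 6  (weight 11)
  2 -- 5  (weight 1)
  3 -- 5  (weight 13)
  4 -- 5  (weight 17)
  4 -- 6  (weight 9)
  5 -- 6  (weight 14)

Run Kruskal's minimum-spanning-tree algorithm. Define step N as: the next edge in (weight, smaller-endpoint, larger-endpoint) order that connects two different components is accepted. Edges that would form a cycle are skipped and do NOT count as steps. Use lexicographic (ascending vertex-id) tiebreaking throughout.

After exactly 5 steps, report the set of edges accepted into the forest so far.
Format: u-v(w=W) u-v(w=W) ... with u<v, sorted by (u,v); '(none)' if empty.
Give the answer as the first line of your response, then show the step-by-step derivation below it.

0-5(w=11) 0-6(w=10) 1-6(w=11) 2-5(w=1) 4-6(w=9)

step 1: add edge 2-5 (w=1); MST = {2-5(w=1)}
step 2: add edge 4-6 (w=9); MST = {2-5(w=1) 4-6(w=9)}
step 3: add edge 0-6 (w=10); MST = {0-6(w=10) 2-5(w=1) 4-6(w=9)}
step 4: add edge 0-5 (w=11); MST = {0-5(w=11) 0-6(w=10) 2-5(w=1) 4-6(w=9)}
step 5: add edge 1-6 (w=11); MST = {0-5(w=11) 0-6(w=10) 1-6(w=11) 2-5(w=1) 4-6(w=9)}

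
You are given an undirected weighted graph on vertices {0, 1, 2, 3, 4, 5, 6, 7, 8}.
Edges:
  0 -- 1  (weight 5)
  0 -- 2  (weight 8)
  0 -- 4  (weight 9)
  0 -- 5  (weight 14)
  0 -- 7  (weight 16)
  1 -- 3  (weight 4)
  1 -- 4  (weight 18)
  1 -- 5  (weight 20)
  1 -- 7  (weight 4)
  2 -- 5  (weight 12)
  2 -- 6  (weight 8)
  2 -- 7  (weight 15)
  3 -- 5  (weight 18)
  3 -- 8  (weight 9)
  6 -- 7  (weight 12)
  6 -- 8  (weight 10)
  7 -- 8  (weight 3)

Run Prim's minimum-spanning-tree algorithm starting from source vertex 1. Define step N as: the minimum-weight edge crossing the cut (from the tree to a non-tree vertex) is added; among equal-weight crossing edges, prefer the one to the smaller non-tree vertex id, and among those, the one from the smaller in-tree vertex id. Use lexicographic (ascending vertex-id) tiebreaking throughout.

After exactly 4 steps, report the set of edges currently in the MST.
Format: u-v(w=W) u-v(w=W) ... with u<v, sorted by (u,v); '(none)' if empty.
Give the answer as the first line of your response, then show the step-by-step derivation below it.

0-1(w=5) 1-3(w=4) 1-7(w=4) 7-8(w=3)

step 1: add edge 1-3 (w=4); MST = {1-3(w=4)}
step 2: add edge 1-7 (w=4); MST = {1-3(w=4) 1-7(w=4)}
step 3: add edge 7-8 (w=3); MST = {1-3(w=4) 1-7(w=4) 7-8(w=3)}
step 4: add edge 0-1 (w=5); MST = {0-1(w=5) 1-3(w=4) 1-7(w=4) 7-8(w=3)}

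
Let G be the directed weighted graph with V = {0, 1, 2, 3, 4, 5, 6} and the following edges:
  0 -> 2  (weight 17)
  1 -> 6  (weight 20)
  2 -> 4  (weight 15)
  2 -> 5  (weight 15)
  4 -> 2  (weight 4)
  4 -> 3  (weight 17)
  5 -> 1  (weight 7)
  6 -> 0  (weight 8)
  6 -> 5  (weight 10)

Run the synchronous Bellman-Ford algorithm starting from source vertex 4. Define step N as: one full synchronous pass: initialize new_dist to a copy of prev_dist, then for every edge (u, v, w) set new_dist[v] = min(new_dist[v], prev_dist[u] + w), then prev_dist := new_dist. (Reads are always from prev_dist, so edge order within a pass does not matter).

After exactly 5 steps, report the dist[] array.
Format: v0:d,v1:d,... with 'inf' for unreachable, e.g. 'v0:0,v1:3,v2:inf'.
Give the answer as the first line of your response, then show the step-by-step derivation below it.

v0:54,v1:26,v2:4,v3:17,v4:0,v5:19,v6:46

step 1: dist = v0:inf,v1:inf,v2:4,v3:17,v4:0,v5:inf,v6:inf
step 2: dist = v0:inf,v1:inf,v2:4,v3:17,v4:0,v5:19,v6:inf
step 3: dist = v0:inf,v1:26,v2:4,v3:17,v4:0,v5:19,v6:inf
step 4: dist = v0:inf,v1:26,v2:4,v3:17,v4:0,v5:19,v6:46
step 5: dist = v0:54,v1:26,v2:4,v3:17,v4:0,v5:19,v6:46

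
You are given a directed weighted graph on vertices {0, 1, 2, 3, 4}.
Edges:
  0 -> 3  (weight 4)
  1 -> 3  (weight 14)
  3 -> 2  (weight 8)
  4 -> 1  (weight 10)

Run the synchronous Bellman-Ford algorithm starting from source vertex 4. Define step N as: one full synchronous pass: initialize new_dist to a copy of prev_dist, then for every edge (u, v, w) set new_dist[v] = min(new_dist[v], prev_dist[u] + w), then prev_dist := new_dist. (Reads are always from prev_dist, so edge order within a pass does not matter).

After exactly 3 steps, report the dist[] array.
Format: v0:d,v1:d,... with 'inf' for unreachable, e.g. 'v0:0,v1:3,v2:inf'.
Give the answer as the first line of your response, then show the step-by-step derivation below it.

v0:inf,v1:10,v2:32,v3:24,v4:0

step 1: dist = v0:inf,v1:10,v2:inf,v3:inf,v4:0
step 2: dist = v0:inf,v1:10,v2:inf,v3:24,v4:0
step 3: dist = v0:inf,v1:10,v2:32,v3:24,v4:0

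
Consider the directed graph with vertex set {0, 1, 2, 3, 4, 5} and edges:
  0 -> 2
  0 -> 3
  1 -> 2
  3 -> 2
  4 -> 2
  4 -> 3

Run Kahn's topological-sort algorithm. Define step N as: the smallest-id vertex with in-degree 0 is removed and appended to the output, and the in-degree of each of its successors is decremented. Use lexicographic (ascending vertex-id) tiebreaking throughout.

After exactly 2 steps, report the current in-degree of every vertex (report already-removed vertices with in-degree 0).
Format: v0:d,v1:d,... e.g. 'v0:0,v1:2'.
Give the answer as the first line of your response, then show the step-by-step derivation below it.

v0:0,v1:0,v2:2,v3:1,v4:0,v5:0

step 1: output 0; order=[0]; indeg=(0,0,3,1,0,0)
step 2: output 1; order=[0,1]; indeg=(0,0,2,1,0,0)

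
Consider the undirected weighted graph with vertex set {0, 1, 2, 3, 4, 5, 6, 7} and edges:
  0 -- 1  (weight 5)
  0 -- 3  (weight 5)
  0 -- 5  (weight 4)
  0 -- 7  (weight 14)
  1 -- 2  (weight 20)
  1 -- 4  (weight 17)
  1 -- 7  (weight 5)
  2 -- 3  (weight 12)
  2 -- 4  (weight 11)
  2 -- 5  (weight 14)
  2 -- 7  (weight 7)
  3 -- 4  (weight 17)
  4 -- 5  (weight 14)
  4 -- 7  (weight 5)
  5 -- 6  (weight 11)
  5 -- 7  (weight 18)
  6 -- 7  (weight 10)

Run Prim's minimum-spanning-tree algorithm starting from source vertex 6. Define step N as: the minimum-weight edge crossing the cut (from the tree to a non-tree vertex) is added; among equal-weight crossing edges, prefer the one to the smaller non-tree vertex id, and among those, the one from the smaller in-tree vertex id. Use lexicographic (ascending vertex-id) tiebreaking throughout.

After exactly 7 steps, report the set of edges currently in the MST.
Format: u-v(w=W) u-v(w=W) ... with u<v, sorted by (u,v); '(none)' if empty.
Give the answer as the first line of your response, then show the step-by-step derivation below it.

0-1(w=5) 0-3(w=5) 0-5(w=4) 1-7(w=5) 2-7(w=7) 4-7(w=5) 6-7(w=10)

step 1: add edge 6-7 (w=10); MST = {6-7(w=10)}
step 2: add edge 1-7 (w=5); MST = {1-7(w=5) 6-7(w=10)}
step 3: add edge 0-1 (w=5); MST = {0-1(w=5) 1-7(w=5) 6-7(w=10)}
step 4: add edge 0-5 (w=4); MST = {0-1(w=5) 0-5(w=4) 1-7(w=5) 6-7(w=10)}
step 5: add edge 0-3 (w=5); MST = {0-1(w=5) 0-3(w=5) 0-5(w=4) 1-7(w=5) 6-7(w=10)}
step 6: add edge 4-7 (w=5); MST = {0-1(w=5) 0-3(w=5) 0-5(w=4) 1-7(w=5) 4-7(w=5) 6-7(w=10)}
step 7: add edge 2-7 (w=7); MST = {0-1(w=5) 0-3(w=5) 0-5(w=4) 1-7(w=5) 2-7(w=7) 4-7(w=5) 6-7(w=10)}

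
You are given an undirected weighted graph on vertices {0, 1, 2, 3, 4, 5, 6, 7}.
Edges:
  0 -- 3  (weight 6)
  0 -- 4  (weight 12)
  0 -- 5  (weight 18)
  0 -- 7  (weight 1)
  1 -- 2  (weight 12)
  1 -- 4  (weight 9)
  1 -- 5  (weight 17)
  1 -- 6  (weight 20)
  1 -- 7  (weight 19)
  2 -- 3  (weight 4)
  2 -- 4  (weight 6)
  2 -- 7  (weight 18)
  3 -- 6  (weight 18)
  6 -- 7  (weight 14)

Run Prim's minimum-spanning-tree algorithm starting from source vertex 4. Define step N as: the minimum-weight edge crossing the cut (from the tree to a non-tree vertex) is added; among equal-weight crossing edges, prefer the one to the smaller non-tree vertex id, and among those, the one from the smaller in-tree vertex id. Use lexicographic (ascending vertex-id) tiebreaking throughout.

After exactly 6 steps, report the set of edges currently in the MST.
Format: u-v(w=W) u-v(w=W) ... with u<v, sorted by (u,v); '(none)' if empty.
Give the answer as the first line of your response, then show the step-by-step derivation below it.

0-3(w=6) 0-7(w=1) 1-4(w=9) 2-3(w=4) 2-4(w=6) 6-7(w=14)

step 1: add edge 2-4 (w=6); MST = {2-4(w=6)}
step 2: add edge 2-3 (w=4); MST = {2-3(w=4) 2-4(w=6)}
step 3: add edge 0-3 (w=6); MST = {0-3(w=6) 2-3(w=4) 2-4(w=6)}
step 4: add edge 0-7 (w=1); MST = {0-3(w=6) 0-7(w=1) 2-3(w=4) 2-4(w=6)}
step 5: add edge 1-4 (w=9); MST = {0-3(w=6) 0-7(w=1) 1-4(w=9) 2-3(w=4) 2-4(w=6)}
step 6: add edge 6-7 (w=14); MST = {0-3(w=6) 0-7(w=1) 1-4(w=9) 2-3(w=4) 2-4(w=6) 6-7(w=14)}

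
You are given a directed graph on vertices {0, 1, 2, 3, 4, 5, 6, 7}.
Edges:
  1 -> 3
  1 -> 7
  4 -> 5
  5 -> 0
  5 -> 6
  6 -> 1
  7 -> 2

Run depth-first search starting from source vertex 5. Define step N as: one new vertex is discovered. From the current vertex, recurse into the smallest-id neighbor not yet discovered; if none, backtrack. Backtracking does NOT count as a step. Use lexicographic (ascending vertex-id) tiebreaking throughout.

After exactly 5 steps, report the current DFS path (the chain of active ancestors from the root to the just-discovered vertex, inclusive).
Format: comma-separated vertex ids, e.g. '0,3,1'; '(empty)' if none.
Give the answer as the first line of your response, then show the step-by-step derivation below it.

5,6,1,3

step 1: discover 5; path=5; order=5
step 2: discover 0; path=5>0; order=5,0
step 3: discover 6; path=5>6; order=5,0,6
step 4: discover 1; path=5>6>1; order=5,0,6,1
step 5: discover 3; path=5>6>1>3; order=5,0,6,1,3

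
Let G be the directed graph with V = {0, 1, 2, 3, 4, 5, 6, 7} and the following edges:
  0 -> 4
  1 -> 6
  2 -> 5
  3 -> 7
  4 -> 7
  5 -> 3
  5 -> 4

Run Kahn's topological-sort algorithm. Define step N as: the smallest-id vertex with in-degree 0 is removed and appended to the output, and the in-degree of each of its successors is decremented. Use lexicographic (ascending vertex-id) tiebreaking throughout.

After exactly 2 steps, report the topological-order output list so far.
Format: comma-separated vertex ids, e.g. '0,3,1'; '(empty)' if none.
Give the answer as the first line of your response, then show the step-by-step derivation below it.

0,1

step 1: output 0; order=[0]; indeg=(0,0,0,1,1,1,1,2)
step 2: output 1; order=[0,1]; indeg=(0,0,0,1,1,1,0,2)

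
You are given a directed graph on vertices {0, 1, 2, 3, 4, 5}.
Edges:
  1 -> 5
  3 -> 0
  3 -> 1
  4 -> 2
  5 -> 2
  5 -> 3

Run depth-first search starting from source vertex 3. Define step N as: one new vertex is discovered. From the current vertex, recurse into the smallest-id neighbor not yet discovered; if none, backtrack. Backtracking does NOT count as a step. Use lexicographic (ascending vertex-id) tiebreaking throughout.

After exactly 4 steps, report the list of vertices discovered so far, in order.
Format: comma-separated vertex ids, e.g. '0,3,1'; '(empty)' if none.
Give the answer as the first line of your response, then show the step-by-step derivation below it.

3,0,1,5

step 1: discover 3; path=3; order=3
step 2: discover 0; path=3>0; order=3,0
step 3: discover 1; path=3>1; order=3,0,1
step 4: discover 5; path=3>1>5; order=3,0,1,5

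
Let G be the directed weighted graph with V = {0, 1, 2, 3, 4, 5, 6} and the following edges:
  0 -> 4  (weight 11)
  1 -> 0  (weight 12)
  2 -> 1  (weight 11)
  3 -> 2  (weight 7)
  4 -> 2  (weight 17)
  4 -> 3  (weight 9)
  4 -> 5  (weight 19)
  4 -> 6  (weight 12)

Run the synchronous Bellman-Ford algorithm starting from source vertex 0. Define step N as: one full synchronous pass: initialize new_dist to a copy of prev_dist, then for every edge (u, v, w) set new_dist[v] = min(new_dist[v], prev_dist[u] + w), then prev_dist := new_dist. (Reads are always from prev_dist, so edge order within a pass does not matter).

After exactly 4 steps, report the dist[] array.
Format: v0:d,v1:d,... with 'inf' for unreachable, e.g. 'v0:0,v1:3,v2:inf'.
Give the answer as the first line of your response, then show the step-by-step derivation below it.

v0:0,v1:38,v2:27,v3:20,v4:11,v5:30,v6:23

step 1: dist = v0:0,v1:inf,v2:inf,v3:inf,v4:11,v5:inf,v6:inf
step 2: dist = v0:0,v1:inf,v2:28,v3:20,v4:11,v5:30,v6:23
step 3: dist = v0:0,v1:39,v2:27,v3:20,v4:11,v5:30,v6:23
step 4: dist = v0:0,v1:38,v2:27,v3:20,v4:11,v5:30,v6:23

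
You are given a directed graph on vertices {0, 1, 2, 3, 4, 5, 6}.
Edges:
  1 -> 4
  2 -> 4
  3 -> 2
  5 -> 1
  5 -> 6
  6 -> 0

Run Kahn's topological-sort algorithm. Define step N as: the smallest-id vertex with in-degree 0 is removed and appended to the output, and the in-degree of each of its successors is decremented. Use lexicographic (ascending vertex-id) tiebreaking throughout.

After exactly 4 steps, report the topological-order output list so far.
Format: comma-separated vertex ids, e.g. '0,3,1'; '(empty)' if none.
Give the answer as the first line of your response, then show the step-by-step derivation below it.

3,2,5,1

step 1: output 3; order=[3]; indeg=(1,1,0,0,2,0,1)
step 2: output 2; order=[3,2]; indeg=(1,1,0,0,1,0,1)
step 3: output 5; order=[3,2,5]; indeg=(1,0,0,0,1,0,0)
step 4: output 1; order=[3,2,5,1]; indeg=(1,0,0,0,0,0,0)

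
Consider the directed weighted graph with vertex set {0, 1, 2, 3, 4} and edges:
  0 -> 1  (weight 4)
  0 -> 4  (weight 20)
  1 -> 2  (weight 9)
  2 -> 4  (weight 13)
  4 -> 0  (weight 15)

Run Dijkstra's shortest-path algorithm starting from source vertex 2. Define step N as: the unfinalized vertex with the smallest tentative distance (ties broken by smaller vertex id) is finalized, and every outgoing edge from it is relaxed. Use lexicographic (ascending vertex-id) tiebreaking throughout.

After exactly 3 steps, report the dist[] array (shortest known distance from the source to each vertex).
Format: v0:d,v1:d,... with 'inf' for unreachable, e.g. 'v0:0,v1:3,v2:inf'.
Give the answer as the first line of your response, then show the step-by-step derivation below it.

v0:28,v1:32,v2:0,v3:inf,v4:13

step 1: dist = v0:inf,v1:inf,v2:0,v3:inf,v4:13
step 2: dist = v0:28,v1:inf,v2:0,v3:inf,v4:13
step 3: dist = v0:28,v1:32,v2:0,v3:inf,v4:13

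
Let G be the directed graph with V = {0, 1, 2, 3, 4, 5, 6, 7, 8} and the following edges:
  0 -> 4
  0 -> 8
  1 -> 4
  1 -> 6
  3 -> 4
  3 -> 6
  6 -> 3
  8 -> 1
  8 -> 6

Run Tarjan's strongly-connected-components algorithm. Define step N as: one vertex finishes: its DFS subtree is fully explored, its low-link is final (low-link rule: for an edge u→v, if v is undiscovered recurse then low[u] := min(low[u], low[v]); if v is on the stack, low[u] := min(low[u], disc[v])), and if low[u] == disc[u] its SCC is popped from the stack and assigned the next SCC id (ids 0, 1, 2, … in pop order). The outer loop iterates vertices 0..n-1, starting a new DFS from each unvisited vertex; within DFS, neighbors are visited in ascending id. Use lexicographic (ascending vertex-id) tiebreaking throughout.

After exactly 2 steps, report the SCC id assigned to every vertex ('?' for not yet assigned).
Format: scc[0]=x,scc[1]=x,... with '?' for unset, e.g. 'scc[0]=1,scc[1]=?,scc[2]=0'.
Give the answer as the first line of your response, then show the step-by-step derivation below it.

scc[0]=?,scc[1]=?,scc[2]=?,scc[3]=?,scc[4]=0,scc[5]=?,scc[6]=?,scc[7]=?,scc[8]=?

step 1: low=(low[0]=0,low[1]=?,low[2]=?,low[3]=?,low[4]=1,low[5]=?,low[6]=?,low[7]=?,low[8]=?); scc=(scc[0]=?,scc[1]=?,scc[2]=?,scc[3]=?,scc[4]=0,scc[5]=?,scc[6]=?,scc[7]=?,scc[8]=?)
step 2: low=(low[0]=0,low[1]=3,low[2]=?,low[3]=4,low[4]=1,low[5]=?,low[6]=4,low[7]=?,low[8]=2); scc=(scc[0]=?,scc[1]=?,scc[2]=?,scc[3]=?,scc[4]=0,scc[5]=?,scc[6]=?,scc[7]=?,scc[8]=?)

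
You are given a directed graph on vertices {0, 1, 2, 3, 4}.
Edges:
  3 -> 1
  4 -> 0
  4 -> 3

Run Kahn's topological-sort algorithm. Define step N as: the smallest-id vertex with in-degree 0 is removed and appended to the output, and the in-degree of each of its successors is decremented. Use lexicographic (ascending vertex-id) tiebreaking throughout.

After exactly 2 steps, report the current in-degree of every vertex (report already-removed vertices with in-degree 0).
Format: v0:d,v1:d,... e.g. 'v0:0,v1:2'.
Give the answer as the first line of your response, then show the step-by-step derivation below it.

v0:0,v1:1,v2:0,v3:0,v4:0

step 1: output 2; order=[2]; indeg=(1,1,0,1,0)
step 2: output 4; order=[2,4]; indeg=(0,1,0,0,0)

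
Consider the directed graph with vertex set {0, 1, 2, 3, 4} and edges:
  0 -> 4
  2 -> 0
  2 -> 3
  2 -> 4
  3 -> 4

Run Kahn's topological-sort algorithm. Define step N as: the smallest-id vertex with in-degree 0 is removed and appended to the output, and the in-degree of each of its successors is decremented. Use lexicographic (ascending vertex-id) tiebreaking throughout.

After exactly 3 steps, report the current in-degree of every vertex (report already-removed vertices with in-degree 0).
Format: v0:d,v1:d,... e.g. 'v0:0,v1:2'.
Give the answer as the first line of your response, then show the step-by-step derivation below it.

v0:0,v1:0,v2:0,v3:0,v4:1

step 1: output 1; order=[1]; indeg=(1,0,0,1,3)
step 2: output 2; order=[1,2]; indeg=(0,0,0,0,2)
step 3: output 0; order=[1,2,0]; indeg=(0,0,0,0,1)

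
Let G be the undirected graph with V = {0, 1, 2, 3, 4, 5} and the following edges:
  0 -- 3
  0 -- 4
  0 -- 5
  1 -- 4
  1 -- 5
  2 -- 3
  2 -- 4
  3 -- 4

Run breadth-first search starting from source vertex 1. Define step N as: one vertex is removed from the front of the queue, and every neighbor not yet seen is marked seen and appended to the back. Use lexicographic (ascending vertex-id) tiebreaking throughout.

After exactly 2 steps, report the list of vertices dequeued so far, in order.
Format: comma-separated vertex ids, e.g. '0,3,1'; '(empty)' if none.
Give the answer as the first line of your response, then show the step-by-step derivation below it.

1,4

step 1: dequeue 1; queue=[4,5]; order=1
step 2: dequeue 4; queue=[5,0,2,3]; order=1,4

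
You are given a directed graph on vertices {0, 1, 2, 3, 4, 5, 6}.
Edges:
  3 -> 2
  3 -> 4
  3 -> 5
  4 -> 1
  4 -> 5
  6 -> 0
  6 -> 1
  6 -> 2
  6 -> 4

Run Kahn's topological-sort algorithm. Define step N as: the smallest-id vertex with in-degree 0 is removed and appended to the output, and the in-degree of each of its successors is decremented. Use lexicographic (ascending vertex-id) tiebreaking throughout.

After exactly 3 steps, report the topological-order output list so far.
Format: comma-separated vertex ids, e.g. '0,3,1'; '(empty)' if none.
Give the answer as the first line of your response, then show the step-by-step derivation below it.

3,6,0

step 1: output 3; order=[3]; indeg=(1,2,1,0,1,1,0)
step 2: output 6; order=[3,6]; indeg=(0,1,0,0,0,1,0)
step 3: output 0; order=[3,6,0]; indeg=(0,1,0,0,0,1,0)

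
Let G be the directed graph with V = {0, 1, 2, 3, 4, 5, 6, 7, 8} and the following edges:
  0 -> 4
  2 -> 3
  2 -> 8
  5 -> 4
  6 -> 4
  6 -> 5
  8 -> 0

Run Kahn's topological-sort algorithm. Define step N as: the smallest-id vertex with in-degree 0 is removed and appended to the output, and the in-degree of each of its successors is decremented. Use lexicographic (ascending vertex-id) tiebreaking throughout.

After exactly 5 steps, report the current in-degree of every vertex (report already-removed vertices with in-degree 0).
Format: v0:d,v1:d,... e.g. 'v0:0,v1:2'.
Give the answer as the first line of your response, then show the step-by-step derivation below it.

v0:1,v1:0,v2:0,v3:0,v4:1,v5:0,v6:0,v7:0,v8:0

step 1: output 1; order=[1]; indeg=(1,0,0,1,3,1,0,0,1)
step 2: output 2; order=[1,2]; indeg=(1,0,0,0,3,1,0,0,0)
step 3: output 3; order=[1,2,3]; indeg=(1,0,0,0,3,1,0,0,0)
step 4: output 6; order=[1,2,3,6]; indeg=(1,0,0,0,2,0,0,0,0)
step 5: output 5; order=[1,2,3,6,5]; indeg=(1,0,0,0,1,0,0,0,0)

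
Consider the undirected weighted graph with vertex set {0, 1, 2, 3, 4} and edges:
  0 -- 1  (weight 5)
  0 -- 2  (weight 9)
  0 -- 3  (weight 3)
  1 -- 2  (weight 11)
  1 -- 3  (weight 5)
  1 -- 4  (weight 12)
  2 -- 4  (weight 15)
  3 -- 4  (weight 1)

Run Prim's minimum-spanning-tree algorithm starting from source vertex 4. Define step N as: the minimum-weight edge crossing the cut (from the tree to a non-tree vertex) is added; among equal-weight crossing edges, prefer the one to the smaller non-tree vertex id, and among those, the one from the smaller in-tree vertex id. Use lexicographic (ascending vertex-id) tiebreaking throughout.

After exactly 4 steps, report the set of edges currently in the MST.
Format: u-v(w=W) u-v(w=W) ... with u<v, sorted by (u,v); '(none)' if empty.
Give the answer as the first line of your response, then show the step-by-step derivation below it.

0-1(w=5) 0-2(w=9) 0-3(w=3) 3-4(w=1)

step 1: add edge 3-4 (w=1); MST = {3-4(w=1)}
step 2: add edge 0-3 (w=3); MST = {0-3(w=3) 3-4(w=1)}
step 3: add edge 0-1 (w=5); MST = {0-1(w=5) 0-3(w=3) 3-4(w=1)}
step 4: add edge 0-2 (w=9); MST = {0-1(w=5) 0-2(w=9) 0-3(w=3) 3-4(w=1)}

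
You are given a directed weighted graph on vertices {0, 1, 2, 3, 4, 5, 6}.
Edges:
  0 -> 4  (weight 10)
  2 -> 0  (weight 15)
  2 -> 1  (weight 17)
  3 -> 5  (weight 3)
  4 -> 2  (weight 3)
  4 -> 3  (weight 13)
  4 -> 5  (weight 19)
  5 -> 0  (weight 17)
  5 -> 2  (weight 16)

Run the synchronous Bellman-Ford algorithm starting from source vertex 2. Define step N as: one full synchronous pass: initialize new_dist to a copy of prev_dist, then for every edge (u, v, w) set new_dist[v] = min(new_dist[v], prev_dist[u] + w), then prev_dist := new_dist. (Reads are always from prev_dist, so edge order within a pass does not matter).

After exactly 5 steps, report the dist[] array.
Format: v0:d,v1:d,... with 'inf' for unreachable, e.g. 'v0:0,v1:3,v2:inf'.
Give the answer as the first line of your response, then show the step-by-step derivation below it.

v0:15,v1:17,v2:0,v3:38,v4:25,v5:41,v6:inf

step 1: dist = v0:15,v1:17,v2:0,v3:inf,v4:inf,v5:inf,v6:inf
step 2: dist = v0:15,v1:17,v2:0,v3:inf,v4:25,v5:inf,v6:inf
step 3: dist = v0:15,v1:17,v2:0,v3:38,v4:25,v5:44,v6:inf
step 4: dist = v0:15,v1:17,v2:0,v3:38,v4:25,v5:41,v6:inf
step 5: dist = v0:15,v1:17,v2:0,v3:38,v4:25,v5:41,v6:inf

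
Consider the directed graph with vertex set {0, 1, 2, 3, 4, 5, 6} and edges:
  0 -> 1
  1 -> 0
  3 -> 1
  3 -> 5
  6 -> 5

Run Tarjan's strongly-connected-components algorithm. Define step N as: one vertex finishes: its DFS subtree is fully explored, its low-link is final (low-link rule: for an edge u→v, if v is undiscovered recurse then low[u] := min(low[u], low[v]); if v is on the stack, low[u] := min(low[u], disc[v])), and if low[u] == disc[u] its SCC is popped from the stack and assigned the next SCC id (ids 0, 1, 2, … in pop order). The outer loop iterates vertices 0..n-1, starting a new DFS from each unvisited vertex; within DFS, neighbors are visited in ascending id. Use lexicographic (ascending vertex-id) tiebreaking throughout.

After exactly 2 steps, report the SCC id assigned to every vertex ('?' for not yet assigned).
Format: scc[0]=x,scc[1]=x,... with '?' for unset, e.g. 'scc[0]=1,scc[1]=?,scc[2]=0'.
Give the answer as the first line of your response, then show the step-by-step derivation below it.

scc[0]=0,scc[1]=0,scc[2]=?,scc[3]=?,scc[4]=?,scc[5]=?,scc[6]=?

step 1: low=(low[0]=0,low[1]=0,low[2]=?,low[3]=?,low[4]=?,low[5]=?,low[6]=?); scc=(scc[0]=?,scc[1]=?,scc[2]=?,scc[3]=?,scc[4]=?,scc[5]=?,scc[6]=?)
step 2: low=(low[0]=0,low[1]=0,low[2]=?,low[3]=?,low[4]=?,low[5]=?,low[6]=?); scc=(scc[0]=0,scc[1]=0,scc[2]=?,scc[3]=?,scc[4]=?,scc[5]=?,scc[6]=?)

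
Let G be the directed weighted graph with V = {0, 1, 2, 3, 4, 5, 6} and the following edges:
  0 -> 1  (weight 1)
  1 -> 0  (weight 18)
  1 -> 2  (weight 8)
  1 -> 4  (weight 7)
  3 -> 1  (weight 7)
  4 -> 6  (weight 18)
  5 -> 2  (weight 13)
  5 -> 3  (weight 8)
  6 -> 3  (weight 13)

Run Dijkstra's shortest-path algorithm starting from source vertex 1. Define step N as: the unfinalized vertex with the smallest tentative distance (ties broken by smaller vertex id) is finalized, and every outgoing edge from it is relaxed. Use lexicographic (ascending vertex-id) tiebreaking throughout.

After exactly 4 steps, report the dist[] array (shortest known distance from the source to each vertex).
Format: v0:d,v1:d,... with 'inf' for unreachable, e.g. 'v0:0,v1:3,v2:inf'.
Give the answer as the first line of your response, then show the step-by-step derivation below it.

v0:18,v1:0,v2:8,v3:inf,v4:7,v5:inf,v6:25

step 1: dist = v0:18,v1:0,v2:8,v3:inf,v4:7,v5:inf,v6:inf
step 2: dist = v0:18,v1:0,v2:8,v3:inf,v4:7,v5:inf,v6:25
step 3: dist = v0:18,v1:0,v2:8,v3:inf,v4:7,v5:inf,v6:25
step 4: dist = v0:18,v1:0,v2:8,v3:inf,v4:7,v5:inf,v6:25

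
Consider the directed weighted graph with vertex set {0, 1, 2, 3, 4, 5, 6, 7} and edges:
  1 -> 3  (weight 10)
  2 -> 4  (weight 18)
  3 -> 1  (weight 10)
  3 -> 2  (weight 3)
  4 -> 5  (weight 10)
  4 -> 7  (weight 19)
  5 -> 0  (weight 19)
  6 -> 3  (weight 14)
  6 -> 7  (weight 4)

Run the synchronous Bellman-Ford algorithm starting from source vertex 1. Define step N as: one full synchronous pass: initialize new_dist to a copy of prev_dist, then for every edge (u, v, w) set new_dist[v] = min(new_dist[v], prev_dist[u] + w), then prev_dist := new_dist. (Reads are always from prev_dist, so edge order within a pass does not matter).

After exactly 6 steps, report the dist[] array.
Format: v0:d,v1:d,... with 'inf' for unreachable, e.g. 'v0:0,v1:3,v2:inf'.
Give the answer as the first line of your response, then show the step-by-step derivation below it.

v0:60,v1:0,v2:13,v3:10,v4:31,v5:41,v6:inf,v7:50

step 1: dist = v0:inf,v1:0,v2:inf,v3:10,v4:inf,v5:inf,v6:inf,v7:inf
step 2: dist = v0:inf,v1:0,v2:13,v3:10,v4:inf,v5:inf,v6:inf,v7:inf
step 3: dist = v0:inf,v1:0,v2:13,v3:10,v4:31,v5:inf,v6:inf,v7:inf
step 4: dist = v0:inf,v1:0,v2:13,v3:10,v4:31,v5:41,v6:inf,v7:50
step 5: dist = v0:60,v1:0,v2:13,v3:10,v4:31,v5:41,v6:inf,v7:50
step 6: dist = v0:60,v1:0,v2:13,v3:10,v4:31,v5:41,v6:inf,v7:50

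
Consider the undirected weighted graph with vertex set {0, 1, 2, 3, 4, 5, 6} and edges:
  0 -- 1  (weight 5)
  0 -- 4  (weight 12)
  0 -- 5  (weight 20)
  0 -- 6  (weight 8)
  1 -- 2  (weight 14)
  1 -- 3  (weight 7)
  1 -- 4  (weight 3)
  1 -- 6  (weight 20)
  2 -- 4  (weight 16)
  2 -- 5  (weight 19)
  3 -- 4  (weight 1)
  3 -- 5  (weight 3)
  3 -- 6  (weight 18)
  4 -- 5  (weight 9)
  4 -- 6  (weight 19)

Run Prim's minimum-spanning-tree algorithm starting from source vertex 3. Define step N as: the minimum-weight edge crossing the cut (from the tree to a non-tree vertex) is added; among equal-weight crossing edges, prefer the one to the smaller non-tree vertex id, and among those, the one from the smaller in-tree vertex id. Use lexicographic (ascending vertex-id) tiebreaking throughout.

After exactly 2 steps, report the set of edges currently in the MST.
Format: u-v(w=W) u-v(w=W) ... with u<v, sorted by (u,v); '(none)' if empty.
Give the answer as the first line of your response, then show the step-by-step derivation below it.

1-4(w=3) 3-4(w=1)

step 1: add edge 3-4 (w=1); MST = {3-4(w=1)}
step 2: add edge 1-4 (w=3); MST = {1-4(w=3) 3-4(w=1)}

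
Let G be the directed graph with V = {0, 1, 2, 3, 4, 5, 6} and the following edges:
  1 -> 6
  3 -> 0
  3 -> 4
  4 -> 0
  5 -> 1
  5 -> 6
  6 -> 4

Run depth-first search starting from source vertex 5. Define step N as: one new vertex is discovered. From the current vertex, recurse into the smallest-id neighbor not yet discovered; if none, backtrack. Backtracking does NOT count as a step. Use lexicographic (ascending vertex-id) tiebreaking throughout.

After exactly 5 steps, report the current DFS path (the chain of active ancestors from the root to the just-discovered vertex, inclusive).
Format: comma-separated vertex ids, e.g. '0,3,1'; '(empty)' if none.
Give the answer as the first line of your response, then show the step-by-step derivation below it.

5,1,6,4,0

step 1: discover 5; path=5; order=5
step 2: discover 1; path=5>1; order=5,1
step 3: discover 6; path=5>1>6; order=5,1,6
step 4: discover 4; path=5>1>6>4; order=5,1,6,4
step 5: discover 0; path=5>1>6>4>0; order=5,1,6,4,0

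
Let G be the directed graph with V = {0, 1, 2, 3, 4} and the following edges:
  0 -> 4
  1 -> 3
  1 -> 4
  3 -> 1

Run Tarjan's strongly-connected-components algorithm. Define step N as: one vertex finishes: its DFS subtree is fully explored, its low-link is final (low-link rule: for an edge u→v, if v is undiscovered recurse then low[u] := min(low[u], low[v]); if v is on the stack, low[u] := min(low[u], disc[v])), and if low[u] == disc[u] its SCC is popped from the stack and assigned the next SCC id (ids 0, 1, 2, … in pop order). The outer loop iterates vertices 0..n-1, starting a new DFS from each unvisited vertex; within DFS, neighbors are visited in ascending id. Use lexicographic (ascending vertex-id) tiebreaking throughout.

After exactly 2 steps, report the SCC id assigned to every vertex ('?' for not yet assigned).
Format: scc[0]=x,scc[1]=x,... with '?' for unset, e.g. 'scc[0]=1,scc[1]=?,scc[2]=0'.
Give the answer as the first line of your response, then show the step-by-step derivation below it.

scc[0]=1,scc[1]=?,scc[2]=?,scc[3]=?,scc[4]=0

step 1: low=(low[0]=0,low[1]=?,low[2]=?,low[3]=?,low[4]=1); scc=(scc[0]=?,scc[1]=?,scc[2]=?,scc[3]=?,scc[4]=0)
step 2: low=(low[0]=0,low[1]=?,low[2]=?,low[3]=?,low[4]=1); scc=(scc[0]=1,scc[1]=?,scc[2]=?,scc[3]=?,scc[4]=0)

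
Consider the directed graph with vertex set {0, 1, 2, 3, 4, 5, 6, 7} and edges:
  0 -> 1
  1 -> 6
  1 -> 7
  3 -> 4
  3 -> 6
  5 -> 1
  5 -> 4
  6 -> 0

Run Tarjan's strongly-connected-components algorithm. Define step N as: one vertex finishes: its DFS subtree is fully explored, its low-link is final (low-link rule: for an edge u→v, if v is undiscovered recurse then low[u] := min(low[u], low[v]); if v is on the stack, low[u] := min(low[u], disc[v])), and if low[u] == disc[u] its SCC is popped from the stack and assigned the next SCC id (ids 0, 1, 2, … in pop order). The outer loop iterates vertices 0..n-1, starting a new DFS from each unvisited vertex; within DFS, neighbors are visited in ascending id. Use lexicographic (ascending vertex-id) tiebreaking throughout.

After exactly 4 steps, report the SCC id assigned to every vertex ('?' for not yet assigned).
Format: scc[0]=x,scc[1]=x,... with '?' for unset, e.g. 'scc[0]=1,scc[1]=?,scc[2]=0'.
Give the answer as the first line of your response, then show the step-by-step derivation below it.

scc[0]=1,scc[1]=1,scc[2]=?,scc[3]=?,scc[4]=?,scc[5]=?,scc[6]=1,scc[7]=0

step 1: low=(low[0]=0,low[1]=1,low[2]=?,low[3]=?,low[4]=?,low[5]=?,low[6]=0,low[7]=?); scc=(scc[0]=?,scc[1]=?,scc[2]=?,scc[3]=?,scc[4]=?,scc[5]=?,scc[6]=?,scc[7]=?)
step 2: low=(low[0]=0,low[1]=0,low[2]=?,low[3]=?,low[4]=?,low[5]=?,low[6]=0,low[7]=3); scc=(scc[0]=?,scc[1]=?,scc[2]=?,scc[3]=?,scc[4]=?,scc[5]=?,scc[6]=?,scc[7]=0)
step 3: low=(low[0]=0,low[1]=0,low[2]=?,low[3]=?,low[4]=?,low[5]=?,low[6]=0,low[7]=3); scc=(scc[0]=?,scc[1]=?,scc[2]=?,scc[3]=?,scc[4]=?,scc[5]=?,scc[6]=?,scc[7]=0)
step 4: low=(low[0]=0,low[1]=0,low[2]=?,low[3]=?,low[4]=?,low[5]=?,low[6]=0,low[7]=3); scc=(scc[0]=1,scc[1]=1,scc[2]=?,scc[3]=?,scc[4]=?,scc[5]=?,scc[6]=1,scc[7]=0)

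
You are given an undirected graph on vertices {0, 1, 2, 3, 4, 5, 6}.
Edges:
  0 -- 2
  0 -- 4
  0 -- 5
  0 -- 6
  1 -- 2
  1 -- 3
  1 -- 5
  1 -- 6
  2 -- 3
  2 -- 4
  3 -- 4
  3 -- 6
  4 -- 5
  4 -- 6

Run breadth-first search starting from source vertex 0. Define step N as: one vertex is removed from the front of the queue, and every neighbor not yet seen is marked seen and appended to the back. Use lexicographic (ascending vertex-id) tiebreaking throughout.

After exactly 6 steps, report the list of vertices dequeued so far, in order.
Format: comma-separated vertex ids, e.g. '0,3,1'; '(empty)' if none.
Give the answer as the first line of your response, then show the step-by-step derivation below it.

0,2,4,5,6,1

step 1: dequeue 0; queue=[2,4,5,6]; order=0
step 2: dequeue 2; queue=[4,5,6,1,3]; order=0,2
step 3: dequeue 4; queue=[5,6,1,3]; order=0,2,4
step 4: dequeue 5; queue=[6,1,3]; order=0,2,4,5
step 5: dequeue 6; queue=[1,3]; order=0,2,4,5,6
step 6: dequeue 1; queue=[3]; order=0,2,4,5,6,1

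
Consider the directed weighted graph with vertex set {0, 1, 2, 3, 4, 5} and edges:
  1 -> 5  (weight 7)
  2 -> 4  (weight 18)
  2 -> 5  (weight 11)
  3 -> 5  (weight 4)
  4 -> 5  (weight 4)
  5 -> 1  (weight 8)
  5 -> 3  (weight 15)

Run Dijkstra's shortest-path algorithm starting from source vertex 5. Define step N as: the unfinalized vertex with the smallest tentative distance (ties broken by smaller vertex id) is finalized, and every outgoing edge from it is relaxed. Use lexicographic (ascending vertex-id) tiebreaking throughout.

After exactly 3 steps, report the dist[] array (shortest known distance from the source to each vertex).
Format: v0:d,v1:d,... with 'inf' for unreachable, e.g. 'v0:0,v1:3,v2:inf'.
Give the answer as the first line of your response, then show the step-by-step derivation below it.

v0:inf,v1:8,v2:inf,v3:15,v4:inf,v5:0

step 1: dist = v0:inf,v1:8,v2:inf,v3:15,v4:inf,v5:0
step 2: dist = v0:inf,v1:8,v2:inf,v3:15,v4:inf,v5:0
step 3: dist = v0:inf,v1:8,v2:inf,v3:15,v4:inf,v5:0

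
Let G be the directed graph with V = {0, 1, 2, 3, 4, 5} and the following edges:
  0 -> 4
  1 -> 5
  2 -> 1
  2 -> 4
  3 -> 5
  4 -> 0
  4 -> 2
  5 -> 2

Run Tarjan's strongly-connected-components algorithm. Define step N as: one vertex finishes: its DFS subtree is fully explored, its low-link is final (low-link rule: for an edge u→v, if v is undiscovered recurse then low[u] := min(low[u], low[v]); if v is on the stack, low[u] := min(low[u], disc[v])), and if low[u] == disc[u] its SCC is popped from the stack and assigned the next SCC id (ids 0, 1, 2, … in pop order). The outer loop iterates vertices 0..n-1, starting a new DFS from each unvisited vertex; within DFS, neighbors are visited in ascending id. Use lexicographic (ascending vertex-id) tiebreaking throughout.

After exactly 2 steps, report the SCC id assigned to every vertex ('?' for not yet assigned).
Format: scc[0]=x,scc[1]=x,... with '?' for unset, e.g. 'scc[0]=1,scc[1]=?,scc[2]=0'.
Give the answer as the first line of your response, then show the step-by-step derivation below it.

scc[0]=?,scc[1]=?,scc[2]=?,scc[3]=?,scc[4]=?,scc[5]=?

step 1: low=(low[0]=0,low[1]=3,low[2]=2,low[3]=?,low[4]=0,low[5]=2); scc=(scc[0]=?,scc[1]=?,scc[2]=?,scc[3]=?,scc[4]=?,scc[5]=?)
step 2: low=(low[0]=0,low[1]=2,low[2]=2,low[3]=?,low[4]=0,low[5]=2); scc=(scc[0]=?,scc[1]=?,scc[2]=?,scc[3]=?,scc[4]=?,scc[5]=?)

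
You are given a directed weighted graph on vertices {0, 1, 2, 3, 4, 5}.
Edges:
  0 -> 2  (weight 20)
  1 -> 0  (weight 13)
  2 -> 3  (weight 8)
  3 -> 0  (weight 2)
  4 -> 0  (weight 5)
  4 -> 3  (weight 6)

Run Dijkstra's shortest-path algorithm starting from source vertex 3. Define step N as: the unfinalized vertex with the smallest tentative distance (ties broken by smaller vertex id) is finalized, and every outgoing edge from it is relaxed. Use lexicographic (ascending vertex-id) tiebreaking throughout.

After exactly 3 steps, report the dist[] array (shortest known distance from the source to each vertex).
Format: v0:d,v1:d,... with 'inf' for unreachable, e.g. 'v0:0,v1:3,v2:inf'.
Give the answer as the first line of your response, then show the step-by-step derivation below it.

v0:2,v1:inf,v2:22,v3:0,v4:inf,v5:inf

step 1: dist = v0:2,v1:inf,v2:inf,v3:0,v4:inf,v5:inf
step 2: dist = v0:2,v1:inf,v2:22,v3:0,v4:inf,v5:inf
step 3: dist = v0:2,v1:inf,v2:22,v3:0,v4:inf,v5:inf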